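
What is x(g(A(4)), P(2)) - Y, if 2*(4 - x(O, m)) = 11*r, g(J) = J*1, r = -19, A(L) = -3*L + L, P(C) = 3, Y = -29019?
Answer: 58255/2 ≈ 29128.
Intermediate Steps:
A(L) = -2*L
g(J) = J
x(O, m) = 217/2 (x(O, m) = 4 - 11*(-19)/2 = 4 - 1/2*(-209) = 4 + 209/2 = 217/2)
x(g(A(4)), P(2)) - Y = 217/2 - 1*(-29019) = 217/2 + 29019 = 58255/2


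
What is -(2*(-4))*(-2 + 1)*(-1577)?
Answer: 12616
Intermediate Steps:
-(2*(-4))*(-2 + 1)*(-1577) = -(-8*(-1))*(-1577) = -8*(-1577) = -1*(-12616) = 12616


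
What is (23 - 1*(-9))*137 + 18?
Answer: 4402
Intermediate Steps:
(23 - 1*(-9))*137 + 18 = (23 + 9)*137 + 18 = 32*137 + 18 = 4384 + 18 = 4402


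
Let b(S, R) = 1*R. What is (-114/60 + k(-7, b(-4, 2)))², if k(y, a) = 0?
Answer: 361/100 ≈ 3.6100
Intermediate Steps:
b(S, R) = R
(-114/60 + k(-7, b(-4, 2)))² = (-114/60 + 0)² = (-114*1/60 + 0)² = (-19/10 + 0)² = (-19/10)² = 361/100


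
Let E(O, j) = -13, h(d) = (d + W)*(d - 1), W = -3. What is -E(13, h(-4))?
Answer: 13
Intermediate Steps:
h(d) = (-1 + d)*(-3 + d) (h(d) = (d - 3)*(d - 1) = (-3 + d)*(-1 + d) = (-1 + d)*(-3 + d))
-E(13, h(-4)) = -1*(-13) = 13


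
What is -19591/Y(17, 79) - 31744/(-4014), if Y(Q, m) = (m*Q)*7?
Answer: 109893535/18867807 ≈ 5.8244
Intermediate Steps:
Y(Q, m) = 7*Q*m (Y(Q, m) = (Q*m)*7 = 7*Q*m)
-19591/Y(17, 79) - 31744/(-4014) = -19591/(7*17*79) - 31744/(-4014) = -19591/9401 - 31744*(-1/4014) = -19591*1/9401 + 15872/2007 = -19591/9401 + 15872/2007 = 109893535/18867807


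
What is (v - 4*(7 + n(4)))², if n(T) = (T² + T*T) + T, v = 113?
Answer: 3481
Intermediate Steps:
n(T) = T + 2*T² (n(T) = (T² + T²) + T = 2*T² + T = T + 2*T²)
(v - 4*(7 + n(4)))² = (113 - 4*(7 + 4*(1 + 2*4)))² = (113 - 4*(7 + 4*(1 + 8)))² = (113 - 4*(7 + 4*9))² = (113 - 4*(7 + 36))² = (113 - 4*43)² = (113 - 172)² = (-59)² = 3481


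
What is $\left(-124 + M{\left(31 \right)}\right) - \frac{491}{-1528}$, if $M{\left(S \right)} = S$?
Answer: $- \frac{141613}{1528} \approx -92.679$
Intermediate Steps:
$\left(-124 + M{\left(31 \right)}\right) - \frac{491}{-1528} = \left(-124 + 31\right) - \frac{491}{-1528} = -93 - - \frac{491}{1528} = -93 + \frac{491}{1528} = - \frac{141613}{1528}$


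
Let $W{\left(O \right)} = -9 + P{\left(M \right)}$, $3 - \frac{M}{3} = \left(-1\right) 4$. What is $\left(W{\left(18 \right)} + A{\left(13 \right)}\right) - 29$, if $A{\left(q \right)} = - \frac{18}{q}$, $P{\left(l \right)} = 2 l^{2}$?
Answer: $\frac{10954}{13} \approx 842.62$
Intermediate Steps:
$M = 21$ ($M = 9 - 3 \left(\left(-1\right) 4\right) = 9 - -12 = 9 + 12 = 21$)
$W{\left(O \right)} = 873$ ($W{\left(O \right)} = -9 + 2 \cdot 21^{2} = -9 + 2 \cdot 441 = -9 + 882 = 873$)
$\left(W{\left(18 \right)} + A{\left(13 \right)}\right) - 29 = \left(873 - \frac{18}{13}\right) - 29 = \frac{11331}{13} - 29 = \frac{10954}{13}$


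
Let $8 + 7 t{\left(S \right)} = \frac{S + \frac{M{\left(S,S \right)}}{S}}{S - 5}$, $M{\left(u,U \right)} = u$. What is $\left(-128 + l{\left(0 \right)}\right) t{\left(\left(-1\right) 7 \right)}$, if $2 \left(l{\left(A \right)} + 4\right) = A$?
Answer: $\frac{990}{7} \approx 141.43$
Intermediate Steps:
$l{\left(A \right)} = -4 + \frac{A}{2}$
$t{\left(S \right)} = - \frac{8}{7} + \frac{1 + S}{7 \left(-5 + S\right)}$ ($t{\left(S \right)} = - \frac{8}{7} + \frac{\left(S + \frac{S}{S}\right) \frac{1}{S - 5}}{7} = - \frac{8}{7} + \frac{\left(S + 1\right) \frac{1}{-5 + S}}{7} = - \frac{8}{7} + \frac{\left(1 + S\right) \frac{1}{-5 + S}}{7} = - \frac{8}{7} + \frac{\frac{1}{-5 + S} \left(1 + S\right)}{7} = - \frac{8}{7} + \frac{1 + S}{7 \left(-5 + S\right)}$)
$\left(-128 + l{\left(0 \right)}\right) t{\left(\left(-1\right) 7 \right)} = \left(-128 + \left(-4 + \frac{1}{2} \cdot 0\right)\right) \frac{\frac{41}{7} - \left(-1\right) 7}{-5 - 7} = \left(-128 + \left(-4 + 0\right)\right) \frac{\frac{41}{7} - -7}{-5 - 7} = \left(-128 - 4\right) \frac{\frac{41}{7} + 7}{-12} = - 132 \left(\left(- \frac{1}{12}\right) \frac{90}{7}\right) = \left(-132\right) \left(- \frac{15}{14}\right) = \frac{990}{7}$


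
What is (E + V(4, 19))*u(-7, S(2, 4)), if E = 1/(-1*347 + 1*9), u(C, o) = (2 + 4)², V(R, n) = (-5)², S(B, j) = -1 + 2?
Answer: 152082/169 ≈ 899.89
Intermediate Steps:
S(B, j) = 1
V(R, n) = 25
u(C, o) = 36 (u(C, o) = 6² = 36)
E = -1/338 (E = 1/(-347 + 9) = 1/(-338) = -1/338 ≈ -0.0029586)
(E + V(4, 19))*u(-7, S(2, 4)) = (-1/338 + 25)*36 = (8449/338)*36 = 152082/169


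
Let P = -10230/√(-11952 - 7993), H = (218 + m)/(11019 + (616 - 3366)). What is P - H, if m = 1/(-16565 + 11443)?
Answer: -1116595/42353818 + 2046*I*√19945/3989 ≈ -0.026363 + 72.437*I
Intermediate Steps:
m = -1/5122 (m = 1/(-5122) = -1/5122 ≈ -0.00019524)
H = 1116595/42353818 (H = (218 - 1/5122)/(11019 + (616 - 3366)) = 1116595/(5122*(11019 - 2750)) = (1116595/5122)/8269 = (1116595/5122)*(1/8269) = 1116595/42353818 ≈ 0.026363)
P = 2046*I*√19945/3989 (P = -10230*(-I*√19945/19945) = -(-2046)*I*√19945/3989 = 2046*I*√19945/3989 ≈ 72.437*I)
P - H = 2046*I*√19945/3989 - 1*1116595/42353818 = 2046*I*√19945/3989 - 1116595/42353818 = -1116595/42353818 + 2046*I*√19945/3989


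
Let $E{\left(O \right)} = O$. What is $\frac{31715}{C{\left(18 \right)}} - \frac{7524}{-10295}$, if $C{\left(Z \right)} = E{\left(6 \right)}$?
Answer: $\frac{326551069}{61770} \approx 5286.6$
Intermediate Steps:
$C{\left(Z \right)} = 6$
$\frac{31715}{C{\left(18 \right)}} - \frac{7524}{-10295} = \frac{31715}{6} - \frac{7524}{-10295} = 31715 \cdot \frac{1}{6} - - \frac{7524}{10295} = \frac{31715}{6} + \frac{7524}{10295} = \frac{326551069}{61770}$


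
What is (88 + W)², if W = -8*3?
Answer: 4096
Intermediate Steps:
W = -24
(88 + W)² = (88 - 24)² = 64² = 4096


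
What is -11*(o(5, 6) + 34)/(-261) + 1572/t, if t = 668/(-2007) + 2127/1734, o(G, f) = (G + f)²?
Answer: 477725438027/270620199 ≈ 1765.3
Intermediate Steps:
t = 1036859/1160046 (t = 668*(-1/2007) + 2127*(1/1734) = -668/2007 + 709/578 = 1036859/1160046 ≈ 0.89381)
-11*(o(5, 6) + 34)/(-261) + 1572/t = -11*((5 + 6)² + 34)/(-261) + 1572/(1036859/1160046) = -11*(11² + 34)*(-1/261) + 1572*(1160046/1036859) = -11*(121 + 34)*(-1/261) + 1823592312/1036859 = -11*155*(-1/261) + 1823592312/1036859 = -1705*(-1/261) + 1823592312/1036859 = 1705/261 + 1823592312/1036859 = 477725438027/270620199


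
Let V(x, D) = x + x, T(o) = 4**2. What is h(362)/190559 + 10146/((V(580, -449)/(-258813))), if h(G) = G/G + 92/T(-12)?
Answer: -2156862327786/952795 ≈ -2.2637e+6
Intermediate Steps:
T(o) = 16
h(G) = 27/4 (h(G) = G/G + 92/16 = 1 + 92*(1/16) = 1 + 23/4 = 27/4)
V(x, D) = 2*x
h(362)/190559 + 10146/((V(580, -449)/(-258813))) = (27/4)/190559 + 10146/(((2*580)/(-258813))) = (27/4)*(1/190559) + 10146/((1160*(-1/258813))) = 27/762236 + 10146/(-1160/258813) = 27/762236 + 10146*(-258813/1160) = 27/762236 - 1312958349/580 = -2156862327786/952795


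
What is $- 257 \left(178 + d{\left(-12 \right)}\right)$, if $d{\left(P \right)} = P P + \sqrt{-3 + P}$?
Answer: $-82754 - 257 i \sqrt{15} \approx -82754.0 - 995.36 i$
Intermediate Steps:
$d{\left(P \right)} = P^{2} + \sqrt{-3 + P}$
$- 257 \left(178 + d{\left(-12 \right)}\right) = - 257 \left(178 + \left(\left(-12\right)^{2} + \sqrt{-3 - 12}\right)\right) = - 257 \left(178 + \left(144 + \sqrt{-15}\right)\right) = - 257 \left(178 + \left(144 + i \sqrt{15}\right)\right) = - 257 \left(322 + i \sqrt{15}\right) = -82754 - 257 i \sqrt{15}$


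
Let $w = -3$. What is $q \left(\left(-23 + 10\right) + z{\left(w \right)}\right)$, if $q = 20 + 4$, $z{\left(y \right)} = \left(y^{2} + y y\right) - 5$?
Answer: $0$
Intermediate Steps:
$z{\left(y \right)} = -5 + 2 y^{2}$ ($z{\left(y \right)} = \left(y^{2} + y^{2}\right) - 5 = 2 y^{2} - 5 = -5 + 2 y^{2}$)
$q = 24$
$q \left(\left(-23 + 10\right) + z{\left(w \right)}\right) = 24 \left(\left(-23 + 10\right) - \left(5 - 2 \left(-3\right)^{2}\right)\right) = 24 \left(-13 + \left(-5 + 2 \cdot 9\right)\right) = 24 \left(-13 + \left(-5 + 18\right)\right) = 24 \left(-13 + 13\right) = 24 \cdot 0 = 0$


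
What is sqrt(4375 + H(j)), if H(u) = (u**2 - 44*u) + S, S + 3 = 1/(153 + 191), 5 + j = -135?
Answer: sqrt(891425174)/172 ≈ 173.59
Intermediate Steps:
j = -140 (j = -5 - 135 = -140)
S = -1031/344 (S = -3 + 1/(153 + 191) = -3 + 1/344 = -1031/344 ≈ -2.9971)
H(u) = -1031/344 + u**2 - 44*u (H(u) = (u**2 - 44*u) - 1031/344 = -1031/344 + u**2 - 44*u)
sqrt(4375 + H(j)) = sqrt(4375 + (-1031/344 + (-140)**2 - 44*(-140))) = sqrt(4375 + (-1031/344 + 19600 + 6160)) = sqrt(4375 + 8860409/344) = sqrt(10365409/344) = sqrt(891425174)/172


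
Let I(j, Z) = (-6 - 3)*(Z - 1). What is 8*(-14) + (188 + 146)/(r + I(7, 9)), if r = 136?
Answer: -3417/32 ≈ -106.78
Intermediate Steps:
I(j, Z) = 9 - 9*Z (I(j, Z) = -9*(-1 + Z) = 9 - 9*Z)
8*(-14) + (188 + 146)/(r + I(7, 9)) = 8*(-14) + (188 + 146)/(136 + (9 - 9*9)) = -112 + 334/(136 + (9 - 81)) = -112 + 334/(136 - 72) = -112 + 334/64 = -112 + 334*(1/64) = -112 + 167/32 = -3417/32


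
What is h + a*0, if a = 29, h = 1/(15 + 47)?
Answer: 1/62 ≈ 0.016129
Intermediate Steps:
h = 1/62 ≈ 0.016129
h + a*0 = 1/62 + 29*0 = 1/62 + 0 = 1/62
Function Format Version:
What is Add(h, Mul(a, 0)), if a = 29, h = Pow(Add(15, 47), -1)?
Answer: Rational(1, 62) ≈ 0.016129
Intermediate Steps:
h = Rational(1, 62) (h = Pow(62, -1) = Rational(1, 62) ≈ 0.016129)
Add(h, Mul(a, 0)) = Add(Rational(1, 62), Mul(29, 0)) = Add(Rational(1, 62), 0) = Rational(1, 62)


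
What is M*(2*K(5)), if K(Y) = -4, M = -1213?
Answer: 9704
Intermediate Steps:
M*(2*K(5)) = -2426*(-4) = -1213*(-8) = 9704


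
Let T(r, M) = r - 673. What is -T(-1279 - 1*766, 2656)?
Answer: 2718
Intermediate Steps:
T(r, M) = -673 + r
-T(-1279 - 1*766, 2656) = -(-673 + (-1279 - 1*766)) = -(-673 + (-1279 - 766)) = -(-673 - 2045) = -1*(-2718) = 2718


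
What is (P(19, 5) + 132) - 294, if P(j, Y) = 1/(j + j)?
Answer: -6155/38 ≈ -161.97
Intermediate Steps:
P(j, Y) = 1/(2*j)
(P(19, 5) + 132) - 294 = ((½)/19 + 132) - 294 = ((½)*(1/19) + 132) - 294 = (1/38 + 132) - 294 = 5017/38 - 294 = -6155/38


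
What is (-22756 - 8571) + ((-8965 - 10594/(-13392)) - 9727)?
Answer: -334921927/6696 ≈ -50018.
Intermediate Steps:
(-22756 - 8571) + ((-8965 - 10594/(-13392)) - 9727) = -31327 + ((-8965 - 10594*(-1/13392)) - 9727) = -31327 + ((-8965 + 5297/6696) - 9727) = -31327 + (-60024343/6696 - 9727) = -31327 - 125156335/6696 = -334921927/6696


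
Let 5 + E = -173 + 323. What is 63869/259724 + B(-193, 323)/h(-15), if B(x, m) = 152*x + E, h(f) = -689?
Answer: 7625609025/178949836 ≈ 42.613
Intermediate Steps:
E = 145 (E = -5 + (-173 + 323) = -5 + 150 = 145)
B(x, m) = 145 + 152*x (B(x, m) = 152*x + 145 = 145 + 152*x)
63869/259724 + B(-193, 323)/h(-15) = 63869/259724 + (145 + 152*(-193))/(-689) = 63869*(1/259724) + (145 - 29336)*(-1/689) = 63869/259724 - 29191*(-1/689) = 63869/259724 + 29191/689 = 7625609025/178949836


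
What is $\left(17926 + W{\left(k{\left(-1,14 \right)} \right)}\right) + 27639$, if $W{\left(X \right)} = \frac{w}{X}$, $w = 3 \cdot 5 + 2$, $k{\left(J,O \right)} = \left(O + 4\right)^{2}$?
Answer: $\frac{14763077}{324} \approx 45565.0$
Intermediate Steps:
$k{\left(J,O \right)} = \left(4 + O\right)^{2}$
$w = 17$ ($w = 15 + 2 = 17$)
$W{\left(X \right)} = \frac{17}{X}$
$\left(17926 + W{\left(k{\left(-1,14 \right)} \right)}\right) + 27639 = \left(17926 + \frac{17}{\left(4 + 14\right)^{2}}\right) + 27639 = \left(17926 + \frac{17}{18^{2}}\right) + 27639 = \left(17926 + \frac{17}{324}\right) + 27639 = \frac{5808041}{324} + 27639 = \frac{14763077}{324}$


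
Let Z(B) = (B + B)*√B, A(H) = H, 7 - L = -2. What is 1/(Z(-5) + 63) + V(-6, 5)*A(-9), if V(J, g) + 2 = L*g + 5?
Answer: -1930545/4469 + 10*I*√5/4469 ≈ -431.99 + 0.0050035*I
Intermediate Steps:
L = 9 (L = 7 - 1*(-2) = 7 + 2 = 9)
Z(B) = 2*B^(3/2) (Z(B) = (2*B)*√B = 2*B^(3/2))
V(J, g) = 3 + 9*g (V(J, g) = -2 + (9*g + 5) = -2 + (5 + 9*g) = 3 + 9*g)
1/(Z(-5) + 63) + V(-6, 5)*A(-9) = 1/(2*(-5)^(3/2) + 63) + (3 + 9*5)*(-9) = 1/(2*(-5*I*√5) + 63) + (3 + 45)*(-9) = 1/(-10*I*√5 + 63) + 48*(-9) = 1/(63 - 10*I*√5) - 432 = -432 + 1/(63 - 10*I*√5)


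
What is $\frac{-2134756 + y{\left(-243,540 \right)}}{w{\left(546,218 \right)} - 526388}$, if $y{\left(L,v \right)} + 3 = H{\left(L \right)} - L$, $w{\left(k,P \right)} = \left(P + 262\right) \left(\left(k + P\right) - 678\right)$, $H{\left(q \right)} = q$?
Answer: $\frac{2134759}{485108} \approx 4.4006$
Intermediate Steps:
$w{\left(k,P \right)} = \left(262 + P\right) \left(-678 + P + k\right)$ ($w{\left(k,P \right)} = \left(262 + P\right) \left(\left(P + k\right) - 678\right) = \left(262 + P\right) \left(-678 + P + k\right)$)
$y{\left(L,v \right)} = -3$ ($y{\left(L,v \right)} = -3 + \left(L - L\right) = -3 + 0 = -3$)
$\frac{-2134756 + y{\left(-243,540 \right)}}{w{\left(546,218 \right)} - 526388} = \frac{-2134756 - 3}{\left(-177636 + 218^{2} - 90688 + 262 \cdot 546 + 218 \cdot 546\right) - 526388} = - \frac{2134759}{\left(-177636 + 47524 - 90688 + 143052 + 119028\right) - 526388} = - \frac{2134759}{41280 - 526388} = - \frac{2134759}{-485108} = \left(-2134759\right) \left(- \frac{1}{485108}\right) = \frac{2134759}{485108}$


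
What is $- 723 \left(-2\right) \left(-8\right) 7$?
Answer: $-80976$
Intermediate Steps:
$- 723 \left(-2\right) \left(-8\right) 7 = - 723 \cdot 16 \cdot 7 = \left(-723\right) 112 = -80976$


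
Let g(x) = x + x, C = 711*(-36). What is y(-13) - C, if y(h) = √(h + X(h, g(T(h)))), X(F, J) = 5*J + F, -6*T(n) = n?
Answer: 25596 + I*√39/3 ≈ 25596.0 + 2.0817*I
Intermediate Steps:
C = -25596
T(n) = -n/6
g(x) = 2*x
X(F, J) = F + 5*J
y(h) = √3*√h/3 (y(h) = √(h + (h + 5*(2*(-h/6)))) = √(h + (h + 5*(-h/3))) = √(h + (h - 5*h/3)) = √(h - 2*h/3) = √(h/3) = √3*√h/3)
y(-13) - C = √3*√(-13)/3 - 1*(-25596) = √3*(I*√13)/3 + 25596 = I*√39/3 + 25596 = 25596 + I*√39/3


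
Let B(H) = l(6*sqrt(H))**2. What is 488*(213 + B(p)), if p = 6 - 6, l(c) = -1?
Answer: 104432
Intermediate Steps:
p = 0
B(H) = 1 (B(H) = (-1)**2 = 1)
488*(213 + B(p)) = 488*(213 + 1) = 488*214 = 104432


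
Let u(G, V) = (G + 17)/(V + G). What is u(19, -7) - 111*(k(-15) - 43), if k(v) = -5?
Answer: 5331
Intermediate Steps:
u(G, V) = (17 + G)/(G + V)
u(19, -7) - 111*(k(-15) - 43) = (17 + 19)/(19 - 7) - 111*(-5 - 43) = 36/12 - 111*(-48) = (1/12)*36 + 5328 = 3 + 5328 = 5331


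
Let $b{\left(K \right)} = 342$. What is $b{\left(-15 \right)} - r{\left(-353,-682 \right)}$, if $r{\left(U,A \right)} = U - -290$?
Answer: $405$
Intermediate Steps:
$r{\left(U,A \right)} = 290 + U$ ($r{\left(U,A \right)} = U + 290 = 290 + U$)
$b{\left(-15 \right)} - r{\left(-353,-682 \right)} = 342 - \left(290 - 353\right) = 342 - -63 = 342 + 63 = 405$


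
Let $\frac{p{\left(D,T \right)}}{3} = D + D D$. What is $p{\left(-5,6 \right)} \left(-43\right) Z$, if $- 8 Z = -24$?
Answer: $-7740$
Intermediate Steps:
$Z = 3$ ($Z = \left(- \frac{1}{8}\right) \left(-24\right) = 3$)
$p{\left(D,T \right)} = 3 D + 3 D^{2}$ ($p{\left(D,T \right)} = 3 \left(D + D D\right) = 3 \left(D + D^{2}\right) = 3 D + 3 D^{2}$)
$p{\left(-5,6 \right)} \left(-43\right) Z = 3 \left(-5\right) \left(1 - 5\right) \left(-43\right) 3 = 3 \left(-5\right) \left(-4\right) \left(-43\right) 3 = 60 \left(-43\right) 3 = \left(-2580\right) 3 = -7740$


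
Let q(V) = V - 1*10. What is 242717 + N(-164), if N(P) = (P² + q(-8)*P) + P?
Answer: 272401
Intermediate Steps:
q(V) = -10 + V (q(V) = V - 10 = -10 + V)
N(P) = P² - 17*P (N(P) = (P² + (-10 - 8)*P) + P = (P² - 18*P) + P = P² - 17*P)
242717 + N(-164) = 242717 - 164*(-17 - 164) = 242717 - 164*(-181) = 242717 + 29684 = 272401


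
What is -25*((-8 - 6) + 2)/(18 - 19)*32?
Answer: -9600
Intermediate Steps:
-25*((-8 - 6) + 2)/(18 - 19)*32 = -25*(-14 + 2)/(-1)*32 = -(-300)*(-1)*32 = -25*12*32 = -300*32 = -9600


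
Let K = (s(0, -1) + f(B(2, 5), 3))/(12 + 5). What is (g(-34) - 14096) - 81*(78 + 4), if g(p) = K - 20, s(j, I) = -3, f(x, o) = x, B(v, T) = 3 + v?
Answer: -352884/17 ≈ -20758.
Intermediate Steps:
K = 2/17 (K = (-3 + (3 + 2))/(12 + 5) = (-3 + 5)/17 = 2*(1/17) = 2/17 ≈ 0.11765)
g(p) = -338/17 (g(p) = 2/17 - 20 = -338/17)
(g(-34) - 14096) - 81*(78 + 4) = (-338/17 - 14096) - 81*(78 + 4) = -239970/17 - 81*82 = -239970/17 - 6642 = -352884/17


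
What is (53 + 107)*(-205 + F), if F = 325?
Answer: 19200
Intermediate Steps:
(53 + 107)*(-205 + F) = (53 + 107)*(-205 + 325) = 160*120 = 19200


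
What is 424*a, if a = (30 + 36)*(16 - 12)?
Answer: 111936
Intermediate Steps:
a = 264 (a = 66*4 = 264)
424*a = 424*264 = 111936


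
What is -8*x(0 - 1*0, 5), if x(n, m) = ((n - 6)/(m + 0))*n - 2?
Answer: 16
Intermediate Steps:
x(n, m) = -2 + n*(-6 + n)/m (x(n, m) = ((-6 + n)/m)*n - 2 = n*(-6 + n)/m - 2 = -2 + n*(-6 + n)/m)
-8*x(0 - 1*0, 5) = -8*((0 - 1*0)² - 6*(0 - 1*0) - 2*5)/5 = -8*((0 + 0)² - 6*(0 + 0) - 10)/5 = -8*(0² - 6*0 - 10)/5 = -8*(0 + 0 - 10)/5 = -8*(-10)/5 = -8*(-2) = 16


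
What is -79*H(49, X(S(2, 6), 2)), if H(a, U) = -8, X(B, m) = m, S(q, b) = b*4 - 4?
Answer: 632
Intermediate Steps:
S(q, b) = -4 + 4*b (S(q, b) = 4*b - 4 = -4 + 4*b)
-79*H(49, X(S(2, 6), 2)) = -79*(-8) = 632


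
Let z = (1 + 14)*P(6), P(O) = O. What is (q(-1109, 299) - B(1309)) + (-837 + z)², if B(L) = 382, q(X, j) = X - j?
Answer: 556219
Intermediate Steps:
z = 90 (z = (1 + 14)*6 = 15*6 = 90)
(q(-1109, 299) - B(1309)) + (-837 + z)² = ((-1109 - 1*299) - 1*382) + (-837 + 90)² = ((-1109 - 299) - 382) + (-747)² = (-1408 - 382) + 558009 = -1790 + 558009 = 556219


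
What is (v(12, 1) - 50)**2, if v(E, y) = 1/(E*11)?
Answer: 43546801/17424 ≈ 2499.2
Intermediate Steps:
v(E, y) = 1/(11*E) (v(E, y) = (1/11)/E = 1/(11*E))
(v(12, 1) - 50)**2 = ((1/11)/12 - 50)**2 = ((1/11)*(1/12) - 50)**2 = (1/132 - 50)**2 = (-6599/132)**2 = 43546801/17424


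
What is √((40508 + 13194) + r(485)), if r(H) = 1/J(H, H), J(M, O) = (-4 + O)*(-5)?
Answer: √310613708145/2405 ≈ 231.74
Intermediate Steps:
J(M, O) = 20 - 5*O
r(H) = 1/(20 - 5*H)
√((40508 + 13194) + r(485)) = √((40508 + 13194) - 1/(-20 + 5*485)) = √(53702 - 1/(-20 + 2425)) = √(53702 - 1/2405) = √(129153309/2405) = √310613708145/2405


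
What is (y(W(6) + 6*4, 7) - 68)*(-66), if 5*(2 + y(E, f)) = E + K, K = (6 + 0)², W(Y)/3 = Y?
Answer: 17952/5 ≈ 3590.4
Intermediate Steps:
W(Y) = 3*Y
K = 36 (K = 6² = 36)
y(E, f) = 26/5 + E/5 (y(E, f) = -2 + (E + 36)/5 = -2 + (36 + E)/5 = -2 + (36/5 + E/5) = 26/5 + E/5)
(y(W(6) + 6*4, 7) - 68)*(-66) = ((26/5 + (3*6 + 6*4)/5) - 68)*(-66) = ((26/5 + (18 + 24)/5) - 68)*(-66) = ((26/5 + (⅕)*42) - 68)*(-66) = ((26/5 + 42/5) - 68)*(-66) = (68/5 - 68)*(-66) = -272/5*(-66) = 17952/5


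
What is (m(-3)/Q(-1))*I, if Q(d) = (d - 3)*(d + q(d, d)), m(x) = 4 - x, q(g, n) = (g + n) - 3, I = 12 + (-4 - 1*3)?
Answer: 35/24 ≈ 1.4583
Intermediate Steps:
I = 5 (I = 12 + (-4 - 3) = 12 - 7 = 5)
q(g, n) = -3 + g + n
Q(d) = (-3 + d)*(-3 + 3*d) (Q(d) = (d - 3)*(d + (-3 + d + d)) = (-3 + d)*(d + (-3 + 2*d)) = (-3 + d)*(-3 + 3*d))
(m(-3)/Q(-1))*I = ((4 - 1*(-3))/(9 - 12*(-1) + 3*(-1)²))*5 = ((4 + 3)/(9 + 12 + 3*1))*5 = (7/(9 + 12 + 3))*5 = (7/24)*5 = 35/24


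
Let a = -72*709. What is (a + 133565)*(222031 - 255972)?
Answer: -2800709497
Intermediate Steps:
a = -51048
(a + 133565)*(222031 - 255972) = (-51048 + 133565)*(222031 - 255972) = 82517*(-33941) = -2800709497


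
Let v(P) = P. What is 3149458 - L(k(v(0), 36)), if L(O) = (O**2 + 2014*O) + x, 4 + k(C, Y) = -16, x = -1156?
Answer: 3190494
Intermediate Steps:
k(C, Y) = -20 (k(C, Y) = -4 - 16 = -20)
L(O) = -1156 + O**2 + 2014*O (L(O) = (O**2 + 2014*O) - 1156 = -1156 + O**2 + 2014*O)
3149458 - L(k(v(0), 36)) = 3149458 - (-1156 + (-20)**2 + 2014*(-20)) = 3149458 - (-1156 + 400 - 40280) = 3149458 - 1*(-41036) = 3149458 + 41036 = 3190494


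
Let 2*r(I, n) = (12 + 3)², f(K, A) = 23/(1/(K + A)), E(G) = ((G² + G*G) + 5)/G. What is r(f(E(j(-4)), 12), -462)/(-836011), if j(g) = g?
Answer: -225/1672022 ≈ -0.00013457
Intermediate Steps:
E(G) = (5 + 2*G²)/G (E(G) = ((G² + G²) + 5)/G = (2*G² + 5)/G = (5 + 2*G²)/G)
f(K, A) = 23*A + 23*K (f(K, A) = 23/(1/(A + K)) = 23*(A + K) = 23*A + 23*K)
r(I, n) = 225/2 (r(I, n) = (12 + 3)²/2 = (½)*15² = (½)*225 = 225/2)
r(f(E(j(-4)), 12), -462)/(-836011) = (225/2)/(-836011) = (225/2)*(-1/836011) = -225/1672022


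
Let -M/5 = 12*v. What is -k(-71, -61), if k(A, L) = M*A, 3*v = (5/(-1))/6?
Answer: 3550/3 ≈ 1183.3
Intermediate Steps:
v = -5/18 (v = ((5/(-1))/6)/3 = ((5*(-1))*(⅙))/3 = (-5*⅙)/3 = (⅓)*(-⅚) = -5/18 ≈ -0.27778)
M = 50/3 (M = -60*(-5)/18 = -5*(-10/3) = 50/3 ≈ 16.667)
k(A, L) = 50*A/3
-k(-71, -61) = -50*(-71)/3 = -1*(-3550/3) = 3550/3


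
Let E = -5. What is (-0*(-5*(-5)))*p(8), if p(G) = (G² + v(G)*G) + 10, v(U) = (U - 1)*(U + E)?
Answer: 0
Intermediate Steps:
v(U) = (-1 + U)*(-5 + U) (v(U) = (U - 1)*(U - 5) = (-1 + U)*(-5 + U))
p(G) = 10 + G² + G*(5 + G² - 6*G) (p(G) = (G² + (5 + G² - 6*G)*G) + 10 = (G² + G*(5 + G² - 6*G)) + 10 = 10 + G² + G*(5 + G² - 6*G))
(-0*(-5*(-5)))*p(8) = (-0*(-5*(-5)))*(10 + 8³ - 5*8² + 5*8) = (-0*25)*(10 + 512 - 5*64 + 40) = (-7*0)*(10 + 512 - 320 + 40) = 0*242 = 0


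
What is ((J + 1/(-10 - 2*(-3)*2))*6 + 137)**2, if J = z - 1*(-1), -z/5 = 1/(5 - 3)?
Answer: 17161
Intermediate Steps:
z = -5/2 (z = -5/(5 - 3) = -5/2 ≈ -2.5000)
J = -3/2 (J = -5/2 - 1*(-1) = -5/2 + 1 = -3/2 ≈ -1.5000)
((J + 1/(-10 - 2*(-3)*2))*6 + 137)**2 = ((-3/2 + 1/(-10 - 2*(-3)*2))*6 + 137)**2 = ((-3/2 + 1/(-10 + 6*2))*6 + 137)**2 = ((-3/2 + 1/(-10 + 12))*6 + 137)**2 = ((-3/2 + 1/2)*6 + 137)**2 = (-1*6 + 137)**2 = (-6 + 137)**2 = 131**2 = 17161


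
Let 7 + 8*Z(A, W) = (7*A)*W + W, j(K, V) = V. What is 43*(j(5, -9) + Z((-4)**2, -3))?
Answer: -8987/4 ≈ -2246.8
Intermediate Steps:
Z(A, W) = -7/8 + W/8 + 7*A*W/8 (Z(A, W) = -7/8 + ((7*A)*W + W)/8 = -7/8 + (7*A*W + W)/8 = -7/8 + (W + 7*A*W)/8 = -7/8 + (W/8 + 7*A*W/8) = -7/8 + W/8 + 7*A*W/8)
43*(j(5, -9) + Z((-4)**2, -3)) = 43*(-9 + (-7/8 + (1/8)*(-3) + (7/8)*(-4)**2*(-3))) = 43*(-9 + (-7/8 - 3/8 + (7/8)*16*(-3))) = 43*(-9 + (-7/8 - 3/8 - 42)) = 43*(-9 - 173/4) = 43*(-209/4) = -8987/4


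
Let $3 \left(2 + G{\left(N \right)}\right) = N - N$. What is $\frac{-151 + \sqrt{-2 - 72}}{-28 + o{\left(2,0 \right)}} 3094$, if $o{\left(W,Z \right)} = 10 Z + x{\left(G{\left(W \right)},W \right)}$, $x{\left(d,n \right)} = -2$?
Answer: $\frac{233597}{15} - \frac{1547 i \sqrt{74}}{15} \approx 15573.0 - 887.19 i$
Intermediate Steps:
$G{\left(N \right)} = -2$ ($G{\left(N \right)} = -2 + \frac{N - N}{3} = -2 + \frac{1}{3} \cdot 0 = -2 + 0 = -2$)
$o{\left(W,Z \right)} = -2 + 10 Z$ ($o{\left(W,Z \right)} = 10 Z - 2 = -2 + 10 Z$)
$\frac{-151 + \sqrt{-2 - 72}}{-28 + o{\left(2,0 \right)}} 3094 = \frac{-151 + \sqrt{-2 - 72}}{-28 + \left(-2 + 10 \cdot 0\right)} 3094 = \frac{-151 + \sqrt{-74}}{-28 + \left(-2 + 0\right)} 3094 = \frac{-151 + i \sqrt{74}}{-28 - 2} \cdot 3094 = \frac{-151 + i \sqrt{74}}{-30} \cdot 3094 = \left(-151 + i \sqrt{74}\right) \left(- \frac{1}{30}\right) 3094 = \left(\frac{151}{30} - \frac{i \sqrt{74}}{30}\right) 3094 = \frac{233597}{15} - \frac{1547 i \sqrt{74}}{15}$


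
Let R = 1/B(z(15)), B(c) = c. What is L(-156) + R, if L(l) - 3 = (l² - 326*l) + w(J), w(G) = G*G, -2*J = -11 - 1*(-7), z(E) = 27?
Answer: 2030374/27 ≈ 75199.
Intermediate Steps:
J = 2 (J = -(-11 - 1*(-7))/2 = -(-11 + 7)/2 = -½*(-4) = 2)
w(G) = G²
L(l) = 7 + l² - 326*l (L(l) = 3 + ((l² - 326*l) + 2²) = 3 + ((l² - 326*l) + 4) = 3 + (4 + l² - 326*l) = 7 + l² - 326*l)
R = 1/27 ≈ 0.037037
L(-156) + R = (7 + (-156)² - 326*(-156)) + 1/27 = (7 + 24336 + 50856) + 1/27 = 75199 + 1/27 = 2030374/27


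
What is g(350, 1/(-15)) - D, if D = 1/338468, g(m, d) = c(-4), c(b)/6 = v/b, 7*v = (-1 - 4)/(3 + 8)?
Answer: 2538433/26062036 ≈ 0.097400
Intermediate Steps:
v = -5/77 (v = ((-1 - 4)/(3 + 8))/7 = (-5/11)/7 = (-5*1/11)/7 = (⅐)*(-5/11) = -5/77 ≈ -0.064935)
c(b) = -30/(77*b) (c(b) = 6*(-5/(77*b)) = -30/(77*b))
g(m, d) = 15/154 (g(m, d) = -30/77/(-4) = -30/77*(-¼) = 15/154)
D = 1/338468 ≈ 2.9545e-6
g(350, 1/(-15)) - D = 15/154 - 1*1/338468 = 15/154 - 1/338468 = 2538433/26062036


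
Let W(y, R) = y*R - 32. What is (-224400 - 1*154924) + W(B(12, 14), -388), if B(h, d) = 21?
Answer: -387504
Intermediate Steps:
W(y, R) = -32 + R*y (W(y, R) = R*y - 32 = -32 + R*y)
(-224400 - 1*154924) + W(B(12, 14), -388) = (-224400 - 1*154924) + (-32 - 388*21) = (-224400 - 154924) + (-32 - 8148) = -379324 - 8180 = -387504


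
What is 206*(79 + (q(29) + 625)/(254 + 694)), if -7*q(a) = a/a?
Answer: 9074609/553 ≈ 16410.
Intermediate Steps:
q(a) = -⅐ (q(a) = -a/(7*a) = -⅐*1 = -⅐)
206*(79 + (q(29) + 625)/(254 + 694)) = 206*(79 + (-⅐ + 625)/(254 + 694)) = 206*(79 + (4374/7)/948) = 206*(79 + (4374/7)*(1/948)) = 206*(79 + 729/1106) = 206*(88103/1106) = 9074609/553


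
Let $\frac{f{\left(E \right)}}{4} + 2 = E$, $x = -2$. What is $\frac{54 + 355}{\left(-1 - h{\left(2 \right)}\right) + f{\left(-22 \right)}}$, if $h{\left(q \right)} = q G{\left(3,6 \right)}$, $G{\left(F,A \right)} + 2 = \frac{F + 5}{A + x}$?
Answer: $- \frac{409}{97} \approx -4.2165$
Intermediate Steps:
$f{\left(E \right)} = -8 + 4 E$
$G{\left(F,A \right)} = -2 + \frac{5 + F}{-2 + A}$ ($G{\left(F,A \right)} = -2 + \frac{F + 5}{A - 2} = -2 + \frac{5 + F}{-2 + A}$)
$h{\left(q \right)} = 0$ ($h{\left(q \right)} = q \frac{9 + 3 - 12}{-2 + 6} = q \frac{9 + 3 - 12}{4} = q \frac{1}{4} \cdot 0 = q 0 = 0$)
$\frac{54 + 355}{\left(-1 - h{\left(2 \right)}\right) + f{\left(-22 \right)}} = \frac{54 + 355}{\left(-1 - 0\right) + \left(-8 + 4 \left(-22\right)\right)} = \frac{409}{\left(-1 + 0\right) - 96} = \frac{409}{-1 - 96} = \frac{409}{-97} = 409 \left(- \frac{1}{97}\right) = - \frac{409}{97}$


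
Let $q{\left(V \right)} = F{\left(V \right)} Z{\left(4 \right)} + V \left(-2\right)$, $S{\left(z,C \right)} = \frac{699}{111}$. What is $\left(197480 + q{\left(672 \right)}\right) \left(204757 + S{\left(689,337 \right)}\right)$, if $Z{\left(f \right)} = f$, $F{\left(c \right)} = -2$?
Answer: $\frac{1485913190976}{37} \approx 4.016 \cdot 10^{10}$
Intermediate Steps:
$S{\left(z,C \right)} = \frac{233}{37}$ ($S{\left(z,C \right)} = 699 \cdot \frac{1}{111} = \frac{233}{37}$)
$q{\left(V \right)} = -8 - 2 V$ ($q{\left(V \right)} = \left(-2\right) 4 + V \left(-2\right) = -8 - 2 V$)
$\left(197480 + q{\left(672 \right)}\right) \left(204757 + S{\left(689,337 \right)}\right) = \left(197480 - 1352\right) \left(204757 + \frac{233}{37}\right) = \left(197480 - 1352\right) \frac{7576242}{37} = 196128 \cdot \frac{7576242}{37} = \frac{1485913190976}{37}$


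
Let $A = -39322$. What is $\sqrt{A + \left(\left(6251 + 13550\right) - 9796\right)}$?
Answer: $i \sqrt{29317} \approx 171.22 i$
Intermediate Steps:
$\sqrt{A + \left(\left(6251 + 13550\right) - 9796\right)} = \sqrt{-39322 + \left(\left(6251 + 13550\right) - 9796\right)} = \sqrt{-39322 + \left(19801 - 9796\right)} = \sqrt{-39322 + 10005} = \sqrt{-29317} = i \sqrt{29317}$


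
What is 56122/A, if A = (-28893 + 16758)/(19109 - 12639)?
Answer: -72621868/2427 ≈ -29922.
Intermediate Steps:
A = -2427/1294 (A = -12135/6470 = -12135*1/6470 = -2427/1294 ≈ -1.8756)
56122/A = 56122/(-2427/1294) = 56122*(-1294/2427) = -72621868/2427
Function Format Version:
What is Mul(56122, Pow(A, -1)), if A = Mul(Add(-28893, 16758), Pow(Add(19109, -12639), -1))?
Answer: Rational(-72621868, 2427) ≈ -29922.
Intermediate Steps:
A = Rational(-2427, 1294) (A = Mul(-12135, Pow(6470, -1)) = Mul(-12135, Rational(1, 6470)) = Rational(-2427, 1294) ≈ -1.8756)
Mul(56122, Pow(A, -1)) = Mul(56122, Pow(Rational(-2427, 1294), -1)) = Mul(56122, Rational(-1294, 2427)) = Rational(-72621868, 2427)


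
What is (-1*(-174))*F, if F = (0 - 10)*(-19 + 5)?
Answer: 24360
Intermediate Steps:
F = 140 (F = -10*(-14) = 140)
(-1*(-174))*F = -1*(-174)*140 = 174*140 = 24360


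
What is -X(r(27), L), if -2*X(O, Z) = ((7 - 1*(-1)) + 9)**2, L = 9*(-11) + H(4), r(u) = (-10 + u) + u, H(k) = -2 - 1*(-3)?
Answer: 289/2 ≈ 144.50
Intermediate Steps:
H(k) = 1 (H(k) = -2 + 3 = 1)
r(u) = -10 + 2*u
L = -98 (L = 9*(-11) + 1 = -99 + 1 = -98)
X(O, Z) = -289/2 (X(O, Z) = -((7 - 1*(-1)) + 9)**2/2 = -((7 + 1) + 9)**2/2 = -(8 + 9)**2/2 = -1/2*17**2 = -1/2*289 = -289/2)
-X(r(27), L) = -1*(-289/2) = 289/2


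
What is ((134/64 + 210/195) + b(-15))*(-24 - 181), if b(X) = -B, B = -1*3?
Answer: -526235/416 ≈ -1265.0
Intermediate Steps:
B = -3
b(X) = 3 (b(X) = -1*(-3) = 3)
((134/64 + 210/195) + b(-15))*(-24 - 181) = ((134/64 + 210/195) + 3)*(-24 - 181) = ((134*(1/64) + 210*(1/195)) + 3)*(-205) = ((67/32 + 14/13) + 3)*(-205) = (1319/416 + 3)*(-205) = (2567/416)*(-205) = -526235/416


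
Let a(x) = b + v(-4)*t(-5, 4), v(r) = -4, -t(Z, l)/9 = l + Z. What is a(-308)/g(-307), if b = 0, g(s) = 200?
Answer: -9/50 ≈ -0.18000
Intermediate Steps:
t(Z, l) = -9*Z - 9*l (t(Z, l) = -9*(l + Z) = -9*(Z + l) = -9*Z - 9*l)
a(x) = -36 (a(x) = 0 - 4*(-9*(-5) - 9*4) = 0 - 4*(45 - 36) = 0 - 4*9 = 0 - 36 = -36)
a(-308)/g(-307) = -36/200 = -36*1/200 = -9/50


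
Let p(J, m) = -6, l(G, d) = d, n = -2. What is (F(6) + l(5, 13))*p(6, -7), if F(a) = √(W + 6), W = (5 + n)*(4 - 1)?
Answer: -78 - 6*√15 ≈ -101.24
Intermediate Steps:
W = 9 (W = (5 - 2)*(4 - 1) = 3*3 = 9)
F(a) = √15 (F(a) = √(9 + 6) = √15)
(F(6) + l(5, 13))*p(6, -7) = (√15 + 13)*(-6) = (13 + √15)*(-6) = -78 - 6*√15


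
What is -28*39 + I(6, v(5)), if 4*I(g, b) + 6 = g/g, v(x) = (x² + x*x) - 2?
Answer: -4373/4 ≈ -1093.3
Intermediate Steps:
v(x) = -2 + 2*x² (v(x) = (x² + x²) - 2 = 2*x² - 2 = -2 + 2*x²)
I(g, b) = -5/4 (I(g, b) = -3/2 + (g/g)/4 = -3/2 + (¼)*1 = -3/2 + ¼ = -5/4)
-28*39 + I(6, v(5)) = -28*39 - 5/4 = -1092 - 5/4 = -4373/4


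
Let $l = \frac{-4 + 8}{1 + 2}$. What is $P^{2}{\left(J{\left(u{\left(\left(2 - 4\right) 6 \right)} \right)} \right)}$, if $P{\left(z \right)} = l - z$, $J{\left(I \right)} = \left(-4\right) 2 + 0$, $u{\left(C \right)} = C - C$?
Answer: $\frac{784}{9} \approx 87.111$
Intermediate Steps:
$u{\left(C \right)} = 0$
$l = \frac{4}{3} \approx 1.3333$
$J{\left(I \right)} = -8$ ($J{\left(I \right)} = -8 + 0 = -8$)
$P{\left(z \right)} = \frac{4}{3} - z$
$P^{2}{\left(J{\left(u{\left(\left(2 - 4\right) 6 \right)} \right)} \right)} = \left(\frac{4}{3} - -8\right)^{2} = \left(\frac{4}{3} + 8\right)^{2} = \left(\frac{28}{3}\right)^{2} = \frac{784}{9}$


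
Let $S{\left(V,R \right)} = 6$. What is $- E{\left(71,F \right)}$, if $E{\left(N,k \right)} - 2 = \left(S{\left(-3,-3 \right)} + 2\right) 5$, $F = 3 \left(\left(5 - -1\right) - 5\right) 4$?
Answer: $-42$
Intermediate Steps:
$F = 12$ ($F = 3 \left(\left(5 + 1\right) - 5\right) 4 = 3 \left(6 - 5\right) 4 = 3 \cdot 1 \cdot 4 = 3 \cdot 4 = 12$)
$E{\left(N,k \right)} = 42$ ($E{\left(N,k \right)} = 2 + \left(6 + 2\right) 5 = 2 + 8 \cdot 5 = 2 + 40 = 42$)
$- E{\left(71,F \right)} = \left(-1\right) 42 = -42$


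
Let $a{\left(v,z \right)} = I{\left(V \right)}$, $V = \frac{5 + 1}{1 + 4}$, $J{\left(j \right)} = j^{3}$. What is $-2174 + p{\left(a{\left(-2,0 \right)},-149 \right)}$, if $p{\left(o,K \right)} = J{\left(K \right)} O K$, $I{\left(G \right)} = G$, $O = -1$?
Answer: $-492886575$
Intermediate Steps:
$V = \frac{6}{5} \approx 1.2$
$a{\left(v,z \right)} = \frac{6}{5}$
$p{\left(o,K \right)} = - K^{4}$ ($p{\left(o,K \right)} = K^{3} \left(-1\right) K = - K^{3} K = - K^{4}$)
$-2174 + p{\left(a{\left(-2,0 \right)},-149 \right)} = -2174 - \left(-149\right)^{4} = -2174 - 492884401 = -492886575$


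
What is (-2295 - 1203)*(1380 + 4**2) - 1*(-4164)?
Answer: -4879044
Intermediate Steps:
(-2295 - 1203)*(1380 + 4**2) - 1*(-4164) = -3498*(1380 + 16) + 4164 = -3498*1396 + 4164 = -4883208 + 4164 = -4879044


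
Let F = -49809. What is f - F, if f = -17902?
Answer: 31907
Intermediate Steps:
f - F = -17902 - 1*(-49809) = -17902 + 49809 = 31907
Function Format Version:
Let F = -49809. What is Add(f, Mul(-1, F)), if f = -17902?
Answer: 31907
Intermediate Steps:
Add(f, Mul(-1, F)) = Add(-17902, Mul(-1, -49809)) = Add(-17902, 49809) = 31907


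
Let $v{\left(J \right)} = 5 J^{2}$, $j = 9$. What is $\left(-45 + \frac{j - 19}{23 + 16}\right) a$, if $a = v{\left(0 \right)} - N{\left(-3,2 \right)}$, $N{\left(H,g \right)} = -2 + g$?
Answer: $0$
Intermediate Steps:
$a = 0$ ($a = 5 \cdot 0^{2} - \left(-2 + 2\right) = 5 \cdot 0 - 0 = 0 + 0 = 0$)
$\left(-45 + \frac{j - 19}{23 + 16}\right) a = \left(-45 + \frac{9 - 19}{23 + 16}\right) 0 = \left(-45 - \frac{10}{39}\right) 0 = \left(- \frac{1765}{39}\right) 0 = 0$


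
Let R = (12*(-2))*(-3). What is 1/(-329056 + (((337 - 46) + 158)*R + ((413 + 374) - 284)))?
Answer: -1/296225 ≈ -3.3758e-6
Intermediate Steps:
R = 72 (R = -24*(-3) = 72)
1/(-329056 + (((337 - 46) + 158)*R + ((413 + 374) - 284))) = 1/(-329056 + (((337 - 46) + 158)*72 + ((413 + 374) - 284))) = 1/(-329056 + ((291 + 158)*72 + (787 - 284))) = 1/(-329056 + (449*72 + 503)) = 1/(-329056 + (32328 + 503)) = 1/(-329056 + 32831) = 1/(-296225) = -1/296225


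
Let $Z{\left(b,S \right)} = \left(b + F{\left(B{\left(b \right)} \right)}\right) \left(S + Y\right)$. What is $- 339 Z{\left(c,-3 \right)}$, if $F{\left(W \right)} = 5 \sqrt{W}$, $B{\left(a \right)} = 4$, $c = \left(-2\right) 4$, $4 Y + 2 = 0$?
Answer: $2373$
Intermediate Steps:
$Y = - \frac{1}{2}$ ($Y = - \frac{1}{2} + \frac{1}{4} \cdot 0 = - \frac{1}{2} + 0 = - \frac{1}{2} \approx -0.5$)
$c = -8$
$Z{\left(b,S \right)} = \left(10 + b\right) \left(- \frac{1}{2} + S\right)$ ($Z{\left(b,S \right)} = \left(b + 5 \sqrt{4}\right) \left(S - \frac{1}{2}\right) = \left(b + 5 \cdot 2\right) \left(- \frac{1}{2} + S\right) = \left(b + 10\right) \left(- \frac{1}{2} + S\right) = \left(10 + b\right) \left(- \frac{1}{2} + S\right)$)
$- 339 Z{\left(c,-3 \right)} = - 339 \left(-5 + 10 \left(-3\right) - -4 - -24\right) = - 339 \left(-5 - 30 + 4 + 24\right) = \left(-339\right) \left(-7\right) = 2373$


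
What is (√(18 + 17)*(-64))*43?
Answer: -2752*√35 ≈ -16281.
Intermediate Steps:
(√(18 + 17)*(-64))*43 = (√35*(-64))*43 = -64*√35*43 = -2752*√35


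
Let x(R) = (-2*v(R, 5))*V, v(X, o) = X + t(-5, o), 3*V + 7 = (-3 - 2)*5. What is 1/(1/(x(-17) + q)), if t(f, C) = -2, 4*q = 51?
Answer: -4711/12 ≈ -392.58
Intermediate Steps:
q = 51/4 (q = (¼)*51 = 51/4 ≈ 12.750)
V = -32/3 (V = -7/3 + ((-3 - 2)*5)/3 = -7/3 + (-5*5)/3 = -7/3 + (⅓)*(-25) = -7/3 - 25/3 = -32/3 ≈ -10.667)
v(X, o) = -2 + X (v(X, o) = X - 2 = -2 + X)
x(R) = -128/3 + 64*R/3 (x(R) = -2*(-2 + R)*(-32/3) = (4 - 2*R)*(-32/3) = -128/3 + 64*R/3)
1/(1/(x(-17) + q)) = 1/(1/((-128/3 + (64/3)*(-17)) + 51/4)) = 1/(1/((-128/3 - 1088/3) + 51/4)) = 1/(1/(-1216/3 + 51/4)) = 1/(1/(-4711/12)) = 1/(-12/4711) = -4711/12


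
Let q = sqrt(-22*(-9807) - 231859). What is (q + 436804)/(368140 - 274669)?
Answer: 436804/93471 + I*sqrt(16105)/93471 ≈ 4.6731 + 0.0013577*I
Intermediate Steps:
q = I*sqrt(16105) (q = sqrt(215754 - 231859) = sqrt(-16105) = I*sqrt(16105) ≈ 126.91*I)
(q + 436804)/(368140 - 274669) = (I*sqrt(16105) + 436804)/(368140 - 274669) = (436804 + I*sqrt(16105))/93471 = (436804 + I*sqrt(16105))*(1/93471) = 436804/93471 + I*sqrt(16105)/93471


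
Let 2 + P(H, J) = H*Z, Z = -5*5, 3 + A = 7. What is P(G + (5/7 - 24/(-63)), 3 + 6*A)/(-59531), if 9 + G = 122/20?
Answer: -1811/2500302 ≈ -0.00072431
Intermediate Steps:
A = 4 (A = -3 + 7 = 4)
G = -29/10 (G = -9 + 122/20 = -9 + 122*(1/20) = -9 + 61/10 = -29/10 ≈ -2.9000)
Z = -25
P(H, J) = -2 - 25*H (P(H, J) = -2 + H*(-25) = -2 - 25*H)
P(G + (5/7 - 24/(-63)), 3 + 6*A)/(-59531) = (-2 - 25*(-29/10 + (5/7 - 24/(-63))))/(-59531) = (-2 - 25*(-29/10 + (5*(⅐) - 24*(-1/63))))*(-1/59531) = (-2 - 25*(-29/10 + (5/7 + 8/21)))*(-1/59531) = (-2 - 25*(-29/10 + 23/21))*(-1/59531) = (-2 - 25*(-379/210))*(-1/59531) = (-2 + 1895/42)*(-1/59531) = (1811/42)*(-1/59531) = -1811/2500302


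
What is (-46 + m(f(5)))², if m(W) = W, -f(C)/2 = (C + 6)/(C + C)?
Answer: 58081/25 ≈ 2323.2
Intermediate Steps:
f(C) = -(6 + C)/C (f(C) = -2*(C + 6)/(C + C) = -2*(6 + C)/(2*C) = -2*(6 + C)*1/(2*C) = -(6 + C)/C)
(-46 + m(f(5)))² = (-46 + (-6 - 1*5)/5)² = (-46 + (-6 - 5)/5)² = (-46 + (⅕)*(-11))² = (-46 - 11/5)² = (-241/5)² = 58081/25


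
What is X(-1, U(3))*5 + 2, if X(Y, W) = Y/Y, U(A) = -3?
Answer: 7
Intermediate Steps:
X(Y, W) = 1
X(-1, U(3))*5 + 2 = 1*5 + 2 = 5 + 2 = 7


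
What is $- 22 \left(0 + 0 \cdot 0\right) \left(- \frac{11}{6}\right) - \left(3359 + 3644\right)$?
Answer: $-7003$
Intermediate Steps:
$- 22 \left(0 + 0 \cdot 0\right) \left(- \frac{11}{6}\right) - \left(3359 + 3644\right) = - 22 \left(0 + 0\right) \left(\left(-11\right) \frac{1}{6}\right) - 7003 = \left(-22\right) 0 \left(- \frac{11}{6}\right) - 7003 = 0 \left(- \frac{11}{6}\right) - 7003 = 0 - 7003 = -7003$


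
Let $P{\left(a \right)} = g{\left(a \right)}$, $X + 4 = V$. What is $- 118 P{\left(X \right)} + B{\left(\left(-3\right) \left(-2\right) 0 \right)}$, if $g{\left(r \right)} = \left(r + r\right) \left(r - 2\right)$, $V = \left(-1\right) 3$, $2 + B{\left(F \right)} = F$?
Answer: $-14870$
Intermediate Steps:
$B{\left(F \right)} = -2 + F$
$V = -3$
$g{\left(r \right)} = 2 r \left(-2 + r\right)$
$X = -7$ ($X = -4 - 3 = -7$)
$P{\left(a \right)} = 2 a \left(-2 + a\right)$
$- 118 P{\left(X \right)} + B{\left(\left(-3\right) \left(-2\right) 0 \right)} = - 118 \cdot 2 \left(-7\right) \left(-2 - 7\right) - \left(2 - \left(-3\right) \left(-2\right) 0\right) = - 118 \cdot 2 \left(-7\right) \left(-9\right) + \left(-2 + 6 \cdot 0\right) = \left(-118\right) 126 + \left(-2 + 0\right) = -14868 - 2 = -14870$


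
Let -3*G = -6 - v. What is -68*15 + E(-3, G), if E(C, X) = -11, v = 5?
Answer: -1031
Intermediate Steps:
G = 11/3 (G = -(-6 - 1*5)/3 = -(-6 - 5)/3 = -1/3*(-11) = 11/3 ≈ 3.6667)
-68*15 + E(-3, G) = -68*15 - 11 = -1020 - 11 = -1031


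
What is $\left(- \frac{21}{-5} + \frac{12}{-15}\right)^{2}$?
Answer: $\frac{289}{25} \approx 11.56$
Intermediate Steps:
$\left(- \frac{21}{-5} + \frac{12}{-15}\right)^{2} = \left(\left(-21\right) \left(- \frac{1}{5}\right) + 12 \left(- \frac{1}{15}\right)\right)^{2} = \left(\frac{21}{5} - \frac{4}{5}\right)^{2} = \left(\frac{17}{5}\right)^{2} = \frac{289}{25}$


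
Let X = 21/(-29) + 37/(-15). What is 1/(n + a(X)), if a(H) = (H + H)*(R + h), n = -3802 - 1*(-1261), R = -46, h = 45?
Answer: -435/1102559 ≈ -0.00039454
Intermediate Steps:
n = -2541 (n = -3802 + 1261 = -2541)
X = -1388/435 (X = 21*(-1/29) + 37*(-1/15) = -21/29 - 37/15 = -1388/435 ≈ -3.1908)
a(H) = -2*H (a(H) = (H + H)*(-46 + 45) = (2*H)*(-1) = -2*H)
1/(n + a(X)) = 1/(-2541 - 2*(-1388/435)) = 1/(-2541 + 2776/435) = 1/(-1102559/435) = -435/1102559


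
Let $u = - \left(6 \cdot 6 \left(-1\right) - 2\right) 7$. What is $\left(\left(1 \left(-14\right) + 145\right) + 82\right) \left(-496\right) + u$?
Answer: $-105382$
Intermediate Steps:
$u = 266$ ($u = - \left(36 \left(-1\right) - 2\right) 7 = - \left(-36 - 2\right) 7 = - \left(-38\right) 7 = \left(-1\right) \left(-266\right) = 266$)
$\left(\left(1 \left(-14\right) + 145\right) + 82\right) \left(-496\right) + u = \left(\left(1 \left(-14\right) + 145\right) + 82\right) \left(-496\right) + 266 = \left(\left(-14 + 145\right) + 82\right) \left(-496\right) + 266 = \left(131 + 82\right) \left(-496\right) + 266 = 213 \left(-496\right) + 266 = -105648 + 266 = -105382$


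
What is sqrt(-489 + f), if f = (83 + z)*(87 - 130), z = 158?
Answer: 2*I*sqrt(2713) ≈ 104.17*I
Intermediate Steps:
f = -10363 (f = (83 + 158)*(87 - 130) = 241*(-43) = -10363)
sqrt(-489 + f) = sqrt(-489 - 10363) = sqrt(-10852) = 2*I*sqrt(2713)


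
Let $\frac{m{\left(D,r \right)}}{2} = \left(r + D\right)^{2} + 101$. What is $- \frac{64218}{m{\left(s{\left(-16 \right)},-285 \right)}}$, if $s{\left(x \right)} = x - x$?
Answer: $- \frac{4587}{11618} \approx -0.39482$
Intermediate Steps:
$s{\left(x \right)} = 0$
$m{\left(D,r \right)} = 202 + 2 \left(D + r\right)^{2}$ ($m{\left(D,r \right)} = 2 \left(\left(r + D\right)^{2} + 101\right) = 2 \left(\left(D + r\right)^{2} + 101\right) = 2 \left(101 + \left(D + r\right)^{2}\right) = 202 + 2 \left(D + r\right)^{2}$)
$- \frac{64218}{m{\left(s{\left(-16 \right)},-285 \right)}} = - \frac{64218}{202 + 2 \left(0 - 285\right)^{2}} = - \frac{64218}{202 + 2 \left(-285\right)^{2}} = - \frac{64218}{202 + 2 \cdot 81225} = - \frac{64218}{202 + 162450} = - \frac{64218}{162652} = \left(-64218\right) \frac{1}{162652} = - \frac{4587}{11618}$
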